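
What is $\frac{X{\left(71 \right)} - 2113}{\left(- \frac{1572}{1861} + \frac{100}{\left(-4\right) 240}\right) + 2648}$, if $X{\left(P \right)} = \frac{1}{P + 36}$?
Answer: $- \frac{20196167520}{25300768781} \approx -0.79824$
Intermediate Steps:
$X{\left(P \right)} = \frac{1}{36 + P}$
$\frac{X{\left(71 \right)} - 2113}{\left(- \frac{1572}{1861} + \frac{100}{\left(-4\right) 240}\right) + 2648} = \frac{\frac{1}{36 + 71} - 2113}{\left(- \frac{1572}{1861} + \frac{100}{\left(-4\right) 240}\right) + 2648} = \frac{\frac{1}{107} - 2113}{\left(\left(-1572\right) \frac{1}{1861} + \frac{100}{-960}\right) + 2648} = \frac{\frac{1}{107} - 2113}{\left(- \frac{1572}{1861} + 100 \left(- \frac{1}{960}\right)\right) + 2648} = - \frac{226090}{107 \left(\left(- \frac{1572}{1861} - \frac{5}{48}\right) + 2648\right)} = - \frac{226090}{107 \left(- \frac{84761}{89328} + 2648\right)} = - \frac{226090}{107 \cdot \frac{236455783}{89328}} = \left(- \frac{226090}{107}\right) \frac{89328}{236455783} = - \frac{20196167520}{25300768781}$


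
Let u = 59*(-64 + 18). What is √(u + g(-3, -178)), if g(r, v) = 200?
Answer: I*√2514 ≈ 50.14*I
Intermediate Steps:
u = -2714 (u = 59*(-46) = -2714)
√(u + g(-3, -178)) = √(-2714 + 200) = √(-2514) = I*√2514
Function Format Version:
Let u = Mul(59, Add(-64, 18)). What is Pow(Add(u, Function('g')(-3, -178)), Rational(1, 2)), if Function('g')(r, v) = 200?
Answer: Mul(I, Pow(2514, Rational(1, 2))) ≈ Mul(50.140, I)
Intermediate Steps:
u = -2714 (u = Mul(59, -46) = -2714)
Pow(Add(u, Function('g')(-3, -178)), Rational(1, 2)) = Pow(Add(-2714, 200), Rational(1, 2)) = Pow(-2514, Rational(1, 2)) = Mul(I, Pow(2514, Rational(1, 2)))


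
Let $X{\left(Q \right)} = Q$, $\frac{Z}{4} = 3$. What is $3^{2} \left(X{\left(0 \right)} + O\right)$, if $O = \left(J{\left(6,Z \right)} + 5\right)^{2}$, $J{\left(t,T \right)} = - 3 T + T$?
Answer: $3249$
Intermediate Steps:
$Z = 12$ ($Z = 4 \cdot 3 = 12$)
$J{\left(t,T \right)} = - 2 T$
$O = 361$ ($O = \left(\left(-2\right) 12 + 5\right)^{2} = \left(-24 + 5\right)^{2} = \left(-19\right)^{2} = 361$)
$3^{2} \left(X{\left(0 \right)} + O\right) = 3^{2} \left(0 + 361\right) = 9 \cdot 361 = 3249$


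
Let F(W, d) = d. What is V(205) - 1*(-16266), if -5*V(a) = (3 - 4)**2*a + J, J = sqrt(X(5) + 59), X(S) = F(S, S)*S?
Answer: 16225 - 2*sqrt(21)/5 ≈ 16223.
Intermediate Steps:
X(S) = S**2 (X(S) = S*S = S**2)
J = 2*sqrt(21) (J = sqrt(5**2 + 59) = sqrt(25 + 59) = sqrt(84) = 2*sqrt(21) ≈ 9.1651)
V(a) = -2*sqrt(21)/5 - a/5 (V(a) = -((3 - 4)**2*a + 2*sqrt(21))/5 = -((-1)**2*a + 2*sqrt(21))/5 = -(1*a + 2*sqrt(21))/5 = -(a + 2*sqrt(21))/5 = -2*sqrt(21)/5 - a/5)
V(205) - 1*(-16266) = (-2*sqrt(21)/5 - 1/5*205) - 1*(-16266) = (-2*sqrt(21)/5 - 41) + 16266 = (-41 - 2*sqrt(21)/5) + 16266 = 16225 - 2*sqrt(21)/5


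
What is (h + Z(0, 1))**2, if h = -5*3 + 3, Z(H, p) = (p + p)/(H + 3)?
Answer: 1156/9 ≈ 128.44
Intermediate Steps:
Z(H, p) = 2*p/(3 + H) (Z(H, p) = (2*p)/(3 + H) = 2*p/(3 + H))
h = -12 (h = -15 + 3 = -12)
(h + Z(0, 1))**2 = (-12 + 2*1/(3 + 0))**2 = (-12 + 2*1/3)**2 = (-12 + 2*1*(1/3))**2 = (-12 + 2/3)**2 = (-34/3)**2 = 1156/9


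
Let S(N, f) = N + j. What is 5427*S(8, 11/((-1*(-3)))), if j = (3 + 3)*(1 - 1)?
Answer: 43416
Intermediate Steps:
j = 0 (j = 6*0 = 0)
S(N, f) = N (S(N, f) = N + 0 = N)
5427*S(8, 11/((-1*(-3)))) = 5427*8 = 43416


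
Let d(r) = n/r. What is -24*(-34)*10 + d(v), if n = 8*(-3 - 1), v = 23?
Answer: 187648/23 ≈ 8158.6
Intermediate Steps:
n = -32 (n = 8*(-4) = -32)
d(r) = -32/r
-24*(-34)*10 + d(v) = -24*(-34)*10 - 32/23 = 816*10 - 32*1/23 = 8160 - 32/23 = 187648/23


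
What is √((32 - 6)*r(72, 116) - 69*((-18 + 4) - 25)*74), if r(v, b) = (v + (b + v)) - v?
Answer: √204022 ≈ 451.69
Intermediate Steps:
r(v, b) = b + v (r(v, b) = (b + 2*v) - v = b + v)
√((32 - 6)*r(72, 116) - 69*((-18 + 4) - 25)*74) = √((32 - 6)*(116 + 72) - 69*((-18 + 4) - 25)*74) = √(26*188 - 69*(-14 - 25)*74) = √(4888 - 69*(-39)*74) = √(4888 + 2691*74) = √(4888 + 199134) = √204022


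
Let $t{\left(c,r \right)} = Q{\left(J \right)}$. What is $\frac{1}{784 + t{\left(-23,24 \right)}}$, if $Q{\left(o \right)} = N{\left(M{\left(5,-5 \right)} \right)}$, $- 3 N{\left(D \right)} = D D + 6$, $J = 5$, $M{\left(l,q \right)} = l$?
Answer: $\frac{3}{2321} \approx 0.0012925$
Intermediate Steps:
$N{\left(D \right)} = -2 - \frac{D^{2}}{3}$ ($N{\left(D \right)} = - \frac{D D + 6}{3} = - \frac{D^{2} + 6}{3} = - \frac{6 + D^{2}}{3} = -2 - \frac{D^{2}}{3}$)
$Q{\left(o \right)} = - \frac{31}{3}$ ($Q{\left(o \right)} = -2 - \frac{5^{2}}{3} = -2 - \frac{25}{3} = - \frac{31}{3}$)
$t{\left(c,r \right)} = - \frac{31}{3}$
$\frac{1}{784 + t{\left(-23,24 \right)}} = \frac{1}{784 - \frac{31}{3}} = \frac{1}{\frac{2321}{3}} = \frac{3}{2321}$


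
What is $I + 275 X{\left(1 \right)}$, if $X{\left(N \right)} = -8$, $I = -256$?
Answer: $-2456$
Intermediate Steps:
$I + 275 X{\left(1 \right)} = -256 + 275 \left(-8\right) = -256 - 2200 = -2456$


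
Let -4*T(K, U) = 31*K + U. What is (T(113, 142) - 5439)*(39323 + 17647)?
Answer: -723547485/2 ≈ -3.6177e+8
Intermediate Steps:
T(K, U) = -31*K/4 - U/4 (T(K, U) = -(31*K + U)/4 = -(U + 31*K)/4 = -31*K/4 - U/4)
(T(113, 142) - 5439)*(39323 + 17647) = ((-31/4*113 - 1/4*142) - 5439)*(39323 + 17647) = ((-3503/4 - 71/2) - 5439)*56970 = (-3645/4 - 5439)*56970 = -25401/4*56970 = -723547485/2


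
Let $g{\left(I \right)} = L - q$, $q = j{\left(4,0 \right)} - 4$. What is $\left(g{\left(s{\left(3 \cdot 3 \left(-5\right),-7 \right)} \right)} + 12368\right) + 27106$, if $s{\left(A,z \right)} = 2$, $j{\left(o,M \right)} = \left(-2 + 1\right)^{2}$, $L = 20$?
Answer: $39497$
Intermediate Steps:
$j{\left(o,M \right)} = 1$ ($j{\left(o,M \right)} = \left(-1\right)^{2} = 1$)
$q = -3$ ($q = 1 - 4 = -3$)
$g{\left(I \right)} = 23$ ($g{\left(I \right)} = 20 - -3 = 20 + 3 = 23$)
$\left(g{\left(s{\left(3 \cdot 3 \left(-5\right),-7 \right)} \right)} + 12368\right) + 27106 = \left(23 + 12368\right) + 27106 = 12391 + 27106 = 39497$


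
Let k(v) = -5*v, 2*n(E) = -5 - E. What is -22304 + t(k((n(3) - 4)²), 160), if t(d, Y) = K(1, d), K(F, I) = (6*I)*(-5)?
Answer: -12704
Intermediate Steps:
n(E) = -5/2 - E/2 (n(E) = (-5 - E)/2 = -5/2 - E/2)
K(F, I) = -30*I
t(d, Y) = -30*d
-22304 + t(k((n(3) - 4)²), 160) = -22304 - (-150)*((-5/2 - ½*3) - 4)² = -22304 - (-150)*((-5/2 - 3/2) - 4)² = -22304 - (-150)*(-4 - 4)² = -22304 - (-150)*(-8)² = -22304 - (-150)*64 = -22304 - 30*(-320) = -22304 + 9600 = -12704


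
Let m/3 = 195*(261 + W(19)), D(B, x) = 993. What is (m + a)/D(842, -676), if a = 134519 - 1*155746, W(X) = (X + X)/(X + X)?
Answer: 132043/993 ≈ 132.97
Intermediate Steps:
W(X) = 1 (W(X) = (2*X)/((2*X)) = (2*X)*(1/(2*X)) = 1)
a = -21227 (a = 134519 - 155746 = -21227)
m = 153270 (m = 3*(195*(261 + 1)) = 3*(195*262) = 3*51090 = 153270)
(m + a)/D(842, -676) = (153270 - 21227)/993 = 132043*(1/993) = 132043/993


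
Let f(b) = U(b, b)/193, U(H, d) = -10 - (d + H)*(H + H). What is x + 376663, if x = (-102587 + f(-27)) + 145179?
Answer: 80913289/193 ≈ 4.1924e+5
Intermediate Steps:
U(H, d) = -10 - 2*H*(H + d) (U(H, d) = -10 - (H + d)*2*H = -10 - 2*H*(H + d))
f(b) = -10/193 - 4*b²/193 (f(b) = (-10 - 2*b² - 2*b*b)/193 = (-10 - 2*b² - 2*b²)*(1/193) = (-10 - 4*b²)*(1/193) = -10/193 - 4*b²/193)
x = 8217330/193 (x = (-102587 + (-10/193 - 4/193*(-27)²)) + 145179 = (-102587 + (-10/193 - 4/193*729)) + 145179 = (-102587 + (-10/193 - 2916/193)) + 145179 = (-102587 - 2926/193) + 145179 = -19802217/193 + 145179 = 8217330/193 ≈ 42577.)
x + 376663 = 8217330/193 + 376663 = 80913289/193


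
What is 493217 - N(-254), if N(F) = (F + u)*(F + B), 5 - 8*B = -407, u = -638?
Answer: 312587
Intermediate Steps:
B = 103/2 (B = 5/8 - ⅛*(-407) = 5/8 + 407/8 = 103/2 ≈ 51.500)
N(F) = (-638 + F)*(103/2 + F) (N(F) = (F - 638)*(F + 103/2) = (-638 + F)*(103/2 + F))
493217 - N(-254) = 493217 - (-32857 + (-254)² - 1173/2*(-254)) = 493217 - (-32857 + 64516 + 148971) = 493217 - 1*180630 = 493217 - 180630 = 312587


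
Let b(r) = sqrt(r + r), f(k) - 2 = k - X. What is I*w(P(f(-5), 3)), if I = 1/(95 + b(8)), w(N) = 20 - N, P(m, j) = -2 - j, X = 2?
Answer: 25/99 ≈ 0.25253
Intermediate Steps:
f(k) = k (f(k) = 2 + (k - 1*2) = 2 + (k - 2) = 2 + (-2 + k) = k)
b(r) = sqrt(2)*sqrt(r) (b(r) = sqrt(2*r) = sqrt(2)*sqrt(r))
I = 1/99 (I = 1/(95 + sqrt(2)*sqrt(8)) = 1/(95 + sqrt(2)*(2*sqrt(2))) = 1/(95 + 4) = 1/99 ≈ 0.010101)
I*w(P(f(-5), 3)) = (20 - (-2 - 1*3))/99 = (20 - (-2 - 3))/99 = (20 - 1*(-5))/99 = (20 + 5)/99 = (1/99)*25 = 25/99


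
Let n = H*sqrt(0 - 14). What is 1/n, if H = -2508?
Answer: I*sqrt(14)/35112 ≈ 0.00010656*I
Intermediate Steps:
n = -2508*I*sqrt(14) (n = -2508*sqrt(0 - 14) = -2508*I*sqrt(14) ≈ -9384.1*I)
1/n = 1/(-2508*I*sqrt(14)) = I*sqrt(14)/35112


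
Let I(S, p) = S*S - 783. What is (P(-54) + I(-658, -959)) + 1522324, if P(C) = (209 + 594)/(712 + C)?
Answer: 1286065093/658 ≈ 1.9545e+6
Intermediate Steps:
P(C) = 803/(712 + C)
I(S, p) = -783 + S² (I(S, p) = S² - 783 = -783 + S²)
(P(-54) + I(-658, -959)) + 1522324 = (803/(712 - 54) + (-783 + (-658)²)) + 1522324 = (803/658 + (-783 + 432964)) + 1522324 = (803*(1/658) + 432181) + 1522324 = (803/658 + 432181) + 1522324 = 284375901/658 + 1522324 = 1286065093/658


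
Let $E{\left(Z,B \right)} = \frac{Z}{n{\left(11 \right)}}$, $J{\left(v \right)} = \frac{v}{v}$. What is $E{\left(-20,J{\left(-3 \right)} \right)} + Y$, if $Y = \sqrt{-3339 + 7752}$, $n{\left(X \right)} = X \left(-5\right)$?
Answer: $\frac{4}{11} + \sqrt{4413} \approx 66.794$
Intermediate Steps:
$J{\left(v \right)} = 1$
$n{\left(X \right)} = - 5 X$
$E{\left(Z,B \right)} = - \frac{Z}{55}$ ($E{\left(Z,B \right)} = \frac{Z}{\left(-5\right) 11} = \frac{Z}{-55} = Z \left(- \frac{1}{55}\right) = - \frac{Z}{55}$)
$Y = \sqrt{4413} \approx 66.43$
$E{\left(-20,J{\left(-3 \right)} \right)} + Y = \left(- \frac{1}{55}\right) \left(-20\right) + \sqrt{4413} = \frac{4}{11} + \sqrt{4413}$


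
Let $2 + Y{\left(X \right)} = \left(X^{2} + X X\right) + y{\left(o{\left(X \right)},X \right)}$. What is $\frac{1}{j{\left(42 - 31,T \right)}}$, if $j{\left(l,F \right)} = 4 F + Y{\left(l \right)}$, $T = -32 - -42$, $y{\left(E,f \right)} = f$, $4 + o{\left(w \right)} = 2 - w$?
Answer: $\frac{1}{291} \approx 0.0034364$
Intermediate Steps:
$o{\left(w \right)} = -2 - w$ ($o{\left(w \right)} = -4 - \left(-2 + w\right) = -2 - w$)
$Y{\left(X \right)} = -2 + X + 2 X^{2}$ ($Y{\left(X \right)} = -2 + \left(\left(X^{2} + X X\right) + X\right) = -2 + \left(\left(X^{2} + X^{2}\right) + X\right) = -2 + \left(2 X^{2} + X\right) = -2 + \left(X + 2 X^{2}\right) = -2 + X + 2 X^{2}$)
$T = 10$ ($T = -32 + 42 = 10$)
$j{\left(l,F \right)} = -2 + l + 2 l^{2} + 4 F$ ($j{\left(l,F \right)} = 4 F + \left(-2 + l + 2 l^{2}\right) = -2 + l + 2 l^{2} + 4 F$)
$\frac{1}{j{\left(42 - 31,T \right)}} = \frac{1}{-2 + \left(42 - 31\right) + 2 \left(42 - 31\right)^{2} + 4 \cdot 10} = \frac{1}{-2 + \left(42 - 31\right) + 2 \left(42 - 31\right)^{2} + 40} = \frac{1}{-2 + 11 + 2 \cdot 11^{2} + 40} = \frac{1}{-2 + 11 + 2 \cdot 121 + 40} = \frac{1}{-2 + 11 + 242 + 40} = \frac{1}{291}$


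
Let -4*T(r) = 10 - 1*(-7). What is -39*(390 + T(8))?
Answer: -60177/4 ≈ -15044.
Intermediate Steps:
T(r) = -17/4 (T(r) = -(10 - 1*(-7))/4 = -(10 + 7)/4 = -¼*17 = -17/4)
-39*(390 + T(8)) = -39*(390 - 17/4) = -39*1543/4 = -60177/4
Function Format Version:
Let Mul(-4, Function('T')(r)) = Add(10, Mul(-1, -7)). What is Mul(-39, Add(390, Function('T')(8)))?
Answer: Rational(-60177, 4) ≈ -15044.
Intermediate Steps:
Function('T')(r) = Rational(-17, 4) (Function('T')(r) = Mul(Rational(-1, 4), Add(10, Mul(-1, -7))) = Mul(Rational(-1, 4), Add(10, 7)) = Mul(Rational(-1, 4), 17) = Rational(-17, 4))
Mul(-39, Add(390, Function('T')(8))) = Mul(-39, Add(390, Rational(-17, 4))) = Mul(-39, Rational(1543, 4)) = Rational(-60177, 4)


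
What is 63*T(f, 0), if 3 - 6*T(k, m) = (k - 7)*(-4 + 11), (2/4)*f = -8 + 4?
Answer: 1134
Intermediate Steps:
f = -8 (f = 2*(-8 + 4) = 2*(-4) = -8)
T(k, m) = 26/3 - 7*k/6 (T(k, m) = 1/2 - (k - 7)*(-4 + 11)/6 = 1/2 - (-7 + k)*7/6 = 1/2 - (-49 + 7*k)/6 = 1/2 + (49/6 - 7*k/6) = 26/3 - 7*k/6)
63*T(f, 0) = 63*(26/3 - 7/6*(-8)) = 63*(26/3 + 28/3) = 63*18 = 1134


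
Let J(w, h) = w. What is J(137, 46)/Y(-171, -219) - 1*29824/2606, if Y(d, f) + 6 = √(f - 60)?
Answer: -1922782/136815 - 137*I*√31/105 ≈ -14.054 - 7.2646*I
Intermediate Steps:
Y(d, f) = -6 + √(-60 + f) (Y(d, f) = -6 + √(f - 60) = -6 + √(-60 + f))
J(137, 46)/Y(-171, -219) - 1*29824/2606 = 137/(-6 + √(-60 - 219)) - 1*29824/2606 = 137/(-6 + √(-279)) - 29824*1/2606 = 137/(-6 + 3*I*√31) - 14912/1303 = -14912/1303 + 137/(-6 + 3*I*√31)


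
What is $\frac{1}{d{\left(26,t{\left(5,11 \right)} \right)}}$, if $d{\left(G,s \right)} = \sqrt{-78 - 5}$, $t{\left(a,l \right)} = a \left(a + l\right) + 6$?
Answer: $- \frac{i \sqrt{83}}{83} \approx - 0.10976 i$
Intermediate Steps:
$t{\left(a,l \right)} = 6 + a \left(a + l\right)$
$d{\left(G,s \right)} = i \sqrt{83}$ ($d{\left(G,s \right)} = \sqrt{-83} = i \sqrt{83}$)
$\frac{1}{d{\left(26,t{\left(5,11 \right)} \right)}} = \frac{1}{i \sqrt{83}} = - \frac{i \sqrt{83}}{83}$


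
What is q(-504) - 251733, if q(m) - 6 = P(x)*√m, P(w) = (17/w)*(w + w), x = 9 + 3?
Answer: -251727 + 204*I*√14 ≈ -2.5173e+5 + 763.3*I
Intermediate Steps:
x = 12
P(w) = 34 (P(w) = (17/w)*(2*w) = 34)
q(m) = 6 + 34*√m
q(-504) - 251733 = (6 + 34*√(-504)) - 251733 = (6 + 34*(6*I*√14)) - 251733 = (6 + 204*I*√14) - 251733 = -251727 + 204*I*√14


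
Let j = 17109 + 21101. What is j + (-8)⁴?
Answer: 42306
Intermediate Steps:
j = 38210
j + (-8)⁴ = 38210 + (-8)⁴ = 38210 + 4096 = 42306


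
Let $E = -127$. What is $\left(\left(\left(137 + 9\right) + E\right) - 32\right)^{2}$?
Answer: $169$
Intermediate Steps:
$\left(\left(\left(137 + 9\right) + E\right) - 32\right)^{2} = \left(\left(\left(137 + 9\right) - 127\right) - 32\right)^{2} = \left(\left(146 - 127\right) - 32\right)^{2} = \left(19 - 32\right)^{2} = \left(-13\right)^{2} = 169$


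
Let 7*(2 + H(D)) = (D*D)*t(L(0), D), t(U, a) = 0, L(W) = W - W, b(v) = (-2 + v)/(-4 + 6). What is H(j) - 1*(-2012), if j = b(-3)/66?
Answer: 2010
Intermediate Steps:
b(v) = -1 + v/2 (b(v) = (-2 + v)/2 = (-2 + v)*(½) = -1 + v/2)
L(W) = 0
j = -5/132 (j = (-1 + (½)*(-3))/66 = (-1 - 3/2)*(1/66) = -5/2*1/66 = -5/132 ≈ -0.037879)
H(D) = -2 (H(D) = -2 + ((D*D)*0)/7 = -2 + (D²*0)/7 = -2 + (⅐)*0 = -2 + 0 = -2)
H(j) - 1*(-2012) = -2 - 1*(-2012) = -2 + 2012 = 2010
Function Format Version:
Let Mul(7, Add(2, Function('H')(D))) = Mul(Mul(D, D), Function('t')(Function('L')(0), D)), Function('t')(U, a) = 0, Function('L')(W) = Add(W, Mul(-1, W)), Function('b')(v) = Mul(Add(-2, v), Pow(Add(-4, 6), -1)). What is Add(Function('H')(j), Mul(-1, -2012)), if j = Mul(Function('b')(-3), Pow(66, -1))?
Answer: 2010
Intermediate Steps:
Function('b')(v) = Add(-1, Mul(Rational(1, 2), v)) (Function('b')(v) = Mul(Add(-2, v), Pow(2, -1)) = Mul(Add(-2, v), Rational(1, 2)) = Add(-1, Mul(Rational(1, 2), v)))
Function('L')(W) = 0
j = Rational(-5, 132) (j = Mul(Add(-1, Mul(Rational(1, 2), -3)), Pow(66, -1)) = Mul(Add(-1, Rational(-3, 2)), Rational(1, 66)) = Mul(Rational(-5, 2), Rational(1, 66)) = Rational(-5, 132) ≈ -0.037879)
Function('H')(D) = -2 (Function('H')(D) = Add(-2, Mul(Rational(1, 7), Mul(Mul(D, D), 0))) = Add(-2, Mul(Rational(1, 7), Mul(Pow(D, 2), 0))) = Add(-2, Mul(Rational(1, 7), 0)) = Add(-2, 0) = -2)
Add(Function('H')(j), Mul(-1, -2012)) = Add(-2, Mul(-1, -2012)) = Add(-2, 2012) = 2010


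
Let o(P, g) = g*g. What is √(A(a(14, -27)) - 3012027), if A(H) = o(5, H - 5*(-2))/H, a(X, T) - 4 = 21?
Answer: I*√3011978 ≈ 1735.5*I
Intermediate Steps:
a(X, T) = 25 (a(X, T) = 4 + 21 = 25)
o(P, g) = g²
A(H) = (10 + H)²/H (A(H) = (H - 5*(-2))²/H = (H + 10)²/H = (10 + H)²/H)
√(A(a(14, -27)) - 3012027) = √((10 + 25)²/25 - 3012027) = √((1/25)*35² - 3012027) = √((1/25)*1225 - 3012027) = √(49 - 3012027) = √(-3011978) = I*√3011978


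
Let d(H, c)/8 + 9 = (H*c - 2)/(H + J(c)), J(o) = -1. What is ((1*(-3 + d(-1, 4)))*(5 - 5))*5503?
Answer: 0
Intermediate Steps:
d(H, c) = -72 + 8*(-2 + H*c)/(-1 + H) (d(H, c) = -72 + 8*((H*c - 2)/(H - 1)) = -72 + 8*((-2 + H*c)/(-1 + H)) = -72 + 8*(-2 + H*c)/(-1 + H))
((1*(-3 + d(-1, 4)))*(5 - 5))*5503 = ((1*(-3 + 8*(7 - 9*(-1) - 1*4)/(-1 - 1)))*(5 - 5))*5503 = ((1*(-3 + 8*(7 + 9 - 4)/(-2)))*0)*5503 = ((1*(-3 + 8*(-1/2)*12))*0)*5503 = ((1*(-3 - 48))*0)*5503 = ((1*(-51))*0)*5503 = -51*0*5503 = 0*5503 = 0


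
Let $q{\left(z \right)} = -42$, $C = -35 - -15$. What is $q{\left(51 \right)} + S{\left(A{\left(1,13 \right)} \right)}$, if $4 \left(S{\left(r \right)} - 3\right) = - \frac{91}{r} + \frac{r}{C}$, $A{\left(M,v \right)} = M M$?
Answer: $- \frac{4941}{80} \approx -61.763$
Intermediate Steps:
$C = -20$ ($C = -35 + 15 = -20$)
$A{\left(M,v \right)} = M^{2}$
$S{\left(r \right)} = 3 - \frac{91}{4 r} - \frac{r}{80}$ ($S{\left(r \right)} = 3 + \frac{- \frac{91}{r} + \frac{r}{-20}}{4} = 3 + \frac{- \frac{91}{r} + r \left(- \frac{1}{20}\right)}{4} = 3 + \frac{- \frac{91}{r} - \frac{r}{20}}{4} = 3 - \left(\frac{r}{80} + \frac{91}{4 r}\right) = 3 - \frac{91}{4 r} - \frac{r}{80}$)
$q{\left(51 \right)} + S{\left(A{\left(1,13 \right)} \right)} = -42 + \frac{-1820 + 1^{2} \left(240 - 1^{2}\right)}{80 \cdot 1^{2}} = -42 + \frac{-1820 + 1 \left(240 - 1\right)}{80 \cdot 1} = -42 + \frac{1}{80} \cdot 1 \left(-1820 + 1 \left(240 - 1\right)\right) = -42 + \frac{1}{80} \cdot 1 \left(-1820 + 1 \cdot 239\right) = -42 + \frac{1}{80} \cdot 1 \left(-1820 + 239\right) = -42 + \frac{1}{80} \cdot 1 \left(-1581\right) = -42 - \frac{1581}{80} = - \frac{4941}{80}$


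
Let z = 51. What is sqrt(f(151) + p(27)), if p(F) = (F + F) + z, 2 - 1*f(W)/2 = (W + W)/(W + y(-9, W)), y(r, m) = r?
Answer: sqrt(528027)/71 ≈ 10.235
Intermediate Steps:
f(W) = 4 - 4*W/(-9 + W) (f(W) = 4 - 2*(W + W)/(W - 9) = 4 - 2*2*W/(-9 + W) = 4 - 4*W/(-9 + W))
p(F) = 51 + 2*F (p(F) = (F + F) + 51 = 2*F + 51 = 51 + 2*F)
sqrt(f(151) + p(27)) = sqrt(-36/(-9 + 151) + (51 + 2*27)) = sqrt(-36/142 + (51 + 54)) = sqrt(-36*1/142 + 105) = sqrt(-18/71 + 105) = sqrt(7437/71) = sqrt(528027)/71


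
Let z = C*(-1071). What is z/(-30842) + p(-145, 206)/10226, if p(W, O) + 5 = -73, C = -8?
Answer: -3215073/11263939 ≈ -0.28543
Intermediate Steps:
p(W, O) = -78 (p(W, O) = -5 - 73 = -78)
z = 8568 (z = -8*(-1071) = 8568)
z/(-30842) + p(-145, 206)/10226 = 8568/(-30842) - 78/10226 = 8568*(-1/30842) - 78*1/10226 = -612/2203 - 39/5113 = -3215073/11263939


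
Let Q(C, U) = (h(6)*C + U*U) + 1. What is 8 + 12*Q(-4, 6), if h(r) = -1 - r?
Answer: 788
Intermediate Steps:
Q(C, U) = 1 + U² - 7*C (Q(C, U) = ((-1 - 1*6)*C + U*U) + 1 = ((-1 - 6)*C + U²) + 1 = (-7*C + U²) + 1 = (U² - 7*C) + 1 = 1 + U² - 7*C)
8 + 12*Q(-4, 6) = 8 + 12*(1 + 6² - 7*(-4)) = 8 + 12*(1 + 36 + 28) = 8 + 12*65 = 8 + 780 = 788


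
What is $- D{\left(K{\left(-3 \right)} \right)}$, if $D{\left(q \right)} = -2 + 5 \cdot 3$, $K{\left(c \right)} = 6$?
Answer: $-13$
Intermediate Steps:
$D{\left(q \right)} = 13$ ($D{\left(q \right)} = -2 + 15 = 13$)
$- D{\left(K{\left(-3 \right)} \right)} = \left(-1\right) 13 = -13$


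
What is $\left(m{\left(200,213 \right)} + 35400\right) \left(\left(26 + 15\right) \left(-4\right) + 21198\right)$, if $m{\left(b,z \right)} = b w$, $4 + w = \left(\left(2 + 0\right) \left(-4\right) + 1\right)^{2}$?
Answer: $933909600$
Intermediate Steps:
$w = 45$ ($w = -4 + \left(\left(2 + 0\right) \left(-4\right) + 1\right)^{2} = -4 + \left(2 \left(-4\right) + 1\right)^{2} = -4 + \left(-8 + 1\right)^{2} = -4 + \left(-7\right)^{2} = -4 + 49 = 45$)
$m{\left(b,z \right)} = 45 b$ ($m{\left(b,z \right)} = b 45 = 45 b$)
$\left(m{\left(200,213 \right)} + 35400\right) \left(\left(26 + 15\right) \left(-4\right) + 21198\right) = \left(45 \cdot 200 + 35400\right) \left(\left(26 + 15\right) \left(-4\right) + 21198\right) = \left(9000 + 35400\right) \left(41 \left(-4\right) + 21198\right) = 44400 \left(-164 + 21198\right) = 44400 \cdot 21034 = 933909600$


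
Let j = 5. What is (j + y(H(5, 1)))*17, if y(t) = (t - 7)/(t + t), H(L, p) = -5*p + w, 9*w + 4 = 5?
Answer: 9299/88 ≈ 105.67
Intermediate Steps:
w = ⅑ (w = -4/9 + (⅑)*5 = -4/9 + 5/9 = ⅑ ≈ 0.11111)
H(L, p) = ⅑ - 5*p (H(L, p) = -5*p + ⅑ = ⅑ - 5*p)
y(t) = (-7 + t)/(2*t) (y(t) = (-7 + t)/((2*t)) = (-7 + t)*(1/(2*t)) = (-7 + t)/(2*t))
(j + y(H(5, 1)))*17 = (5 + (-7 + (⅑ - 5*1))/(2*(⅑ - 5*1)))*17 = (5 + (-7 + (⅑ - 5))/(2*(⅑ - 5)))*17 = (5 + (-7 - 44/9)/(2*(-44/9)))*17 = (5 + (½)*(-9/44)*(-107/9))*17 = (5 + 107/88)*17 = (547/88)*17 = 9299/88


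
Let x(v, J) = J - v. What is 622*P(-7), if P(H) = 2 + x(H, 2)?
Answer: 6842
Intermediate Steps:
P(H) = 4 - H (P(H) = 2 + (2 - H) = 4 - H)
622*P(-7) = 622*(4 - 1*(-7)) = 622*(4 + 7) = 622*11 = 6842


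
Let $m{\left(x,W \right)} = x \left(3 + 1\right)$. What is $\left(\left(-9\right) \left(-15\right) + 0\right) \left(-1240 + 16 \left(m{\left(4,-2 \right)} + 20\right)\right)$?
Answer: $-89640$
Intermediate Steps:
$m{\left(x,W \right)} = 4 x$ ($m{\left(x,W \right)} = x 4 = 4 x$)
$\left(\left(-9\right) \left(-15\right) + 0\right) \left(-1240 + 16 \left(m{\left(4,-2 \right)} + 20\right)\right) = \left(\left(-9\right) \left(-15\right) + 0\right) \left(-1240 + 16 \left(4 \cdot 4 + 20\right)\right) = \left(135 + 0\right) \left(-1240 + 16 \left(16 + 20\right)\right) = 135 \left(-1240 + 16 \cdot 36\right) = 135 \left(-1240 + 576\right) = 135 \left(-664\right) = -89640$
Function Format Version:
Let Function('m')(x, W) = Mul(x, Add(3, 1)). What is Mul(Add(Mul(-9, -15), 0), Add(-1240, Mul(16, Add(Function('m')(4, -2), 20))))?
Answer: -89640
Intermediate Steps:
Function('m')(x, W) = Mul(4, x) (Function('m')(x, W) = Mul(x, 4) = Mul(4, x))
Mul(Add(Mul(-9, -15), 0), Add(-1240, Mul(16, Add(Function('m')(4, -2), 20)))) = Mul(Add(Mul(-9, -15), 0), Add(-1240, Mul(16, Add(Mul(4, 4), 20)))) = Mul(Add(135, 0), Add(-1240, Mul(16, Add(16, 20)))) = Mul(135, Add(-1240, Mul(16, 36))) = Mul(135, Add(-1240, 576)) = Mul(135, -664) = -89640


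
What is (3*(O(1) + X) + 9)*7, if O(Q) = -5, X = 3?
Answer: 21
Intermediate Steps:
(3*(O(1) + X) + 9)*7 = (3*(-5 + 3) + 9)*7 = (3*(-2) + 9)*7 = (-6 + 9)*7 = 3*7 = 21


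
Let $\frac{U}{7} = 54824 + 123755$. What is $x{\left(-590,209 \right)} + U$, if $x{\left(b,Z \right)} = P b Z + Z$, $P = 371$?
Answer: $-44497748$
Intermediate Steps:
$x{\left(b,Z \right)} = Z + 371 Z b$ ($x{\left(b,Z \right)} = 371 b Z + Z = 371 Z b + Z = Z + 371 Z b$)
$U = 1250053$ ($U = 7 \left(54824 + 123755\right) = 7 \cdot 178579 = 1250053$)
$x{\left(-590,209 \right)} + U = 209 \left(1 + 371 \left(-590\right)\right) + 1250053 = 209 \left(1 - 218890\right) + 1250053 = 209 \left(-218889\right) + 1250053 = -45747801 + 1250053 = -44497748$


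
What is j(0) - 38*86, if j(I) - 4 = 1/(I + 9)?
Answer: -29375/9 ≈ -3263.9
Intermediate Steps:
j(I) = 4 + 1/(9 + I) (j(I) = 4 + 1/(I + 9) = 4 + 1/(9 + I))
j(0) - 38*86 = (37 + 4*0)/(9 + 0) - 38*86 = (37 + 0)/9 - 3268 = (1/9)*37 - 3268 = 37/9 - 3268 = -29375/9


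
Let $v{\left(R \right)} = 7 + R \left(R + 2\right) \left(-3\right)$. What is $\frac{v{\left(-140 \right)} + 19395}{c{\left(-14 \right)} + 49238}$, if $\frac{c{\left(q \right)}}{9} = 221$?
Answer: $- \frac{38558}{51227} \approx -0.75269$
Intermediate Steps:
$v{\left(R \right)} = 7 - 3 R \left(2 + R\right)$ ($v{\left(R \right)} = 7 + R \left(2 + R\right) \left(-3\right) = 7 - 3 R \left(2 + R\right)$)
$c{\left(q \right)} = 1989$ ($c{\left(q \right)} = 9 \cdot 221 = 1989$)
$\frac{v{\left(-140 \right)} + 19395}{c{\left(-14 \right)} + 49238} = \frac{\left(7 - -840 - 3 \left(-140\right)^{2}\right) + 19395}{1989 + 49238} = \frac{\left(7 + 840 - 58800\right) + 19395}{51227} = \left(\left(7 + 840 - 58800\right) + 19395\right) \frac{1}{51227} = \left(-57953 + 19395\right) \frac{1}{51227} = \left(-38558\right) \frac{1}{51227} = - \frac{38558}{51227}$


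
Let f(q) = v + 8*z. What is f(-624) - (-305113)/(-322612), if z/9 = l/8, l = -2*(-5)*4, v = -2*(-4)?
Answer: 118416103/322612 ≈ 367.05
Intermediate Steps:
v = 8
l = 40 (l = 10*4 = 40)
z = 45 (z = 9*(40/8) = 9*(40*(1/8)) = 9*5 = 45)
f(q) = 368 (f(q) = 8 + 8*45 = 8 + 360 = 368)
f(-624) - (-305113)/(-322612) = 368 - (-305113)/(-322612) = 368 - (-305113)*(-1)/322612 = 368 - 1*305113/322612 = 368 - 305113/322612 = 118416103/322612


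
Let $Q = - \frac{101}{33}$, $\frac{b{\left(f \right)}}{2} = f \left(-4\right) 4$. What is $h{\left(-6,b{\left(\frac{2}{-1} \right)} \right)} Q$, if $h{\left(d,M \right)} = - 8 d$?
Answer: $- \frac{1616}{11} \approx -146.91$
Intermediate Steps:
$b{\left(f \right)} = - 32 f$ ($b{\left(f \right)} = 2 f \left(-4\right) 4 = 2 - 4 f 4 = 2 \left(- 16 f\right) = - 32 f$)
$Q = - \frac{101}{33}$ ($Q = \left(-101\right) \frac{1}{33} = - \frac{101}{33} \approx -3.0606$)
$h{\left(-6,b{\left(\frac{2}{-1} \right)} \right)} Q = \left(-8\right) \left(-6\right) \left(- \frac{101}{33}\right) = 48 \left(- \frac{101}{33}\right) = - \frac{1616}{11}$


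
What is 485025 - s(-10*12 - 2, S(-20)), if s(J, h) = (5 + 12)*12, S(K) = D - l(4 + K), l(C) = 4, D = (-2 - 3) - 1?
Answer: 484821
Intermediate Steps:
D = -6 (D = -5 - 1 = -6)
S(K) = -10 (S(K) = -6 - 1*4 = -6 - 4 = -10)
s(J, h) = 204 (s(J, h) = 17*12 = 204)
485025 - s(-10*12 - 2, S(-20)) = 485025 - 1*204 = 485025 - 204 = 484821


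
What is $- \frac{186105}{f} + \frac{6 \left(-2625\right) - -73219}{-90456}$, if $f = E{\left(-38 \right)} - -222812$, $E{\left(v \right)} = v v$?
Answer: $- \frac{1238420081}{845220864} \approx -1.4652$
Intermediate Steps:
$E{\left(v \right)} = v^{2}$
$f = 224256$ ($f = \left(-38\right)^{2} - -222812 = 1444 + 222812 = 224256$)
$- \frac{186105}{f} + \frac{6 \left(-2625\right) - -73219}{-90456} = - \frac{186105}{224256} + \frac{6 \left(-2625\right) - -73219}{-90456} = \left(-186105\right) \frac{1}{224256} + \left(-15750 + 73219\right) \left(- \frac{1}{90456}\right) = - \frac{62035}{74752} + 57469 \left(- \frac{1}{90456}\right) = - \frac{62035}{74752} - \frac{57469}{90456} = - \frac{1238420081}{845220864}$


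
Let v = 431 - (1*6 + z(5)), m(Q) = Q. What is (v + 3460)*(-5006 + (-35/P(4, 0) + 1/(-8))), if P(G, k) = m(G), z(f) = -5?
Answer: -78031455/4 ≈ -1.9508e+7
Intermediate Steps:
P(G, k) = G
v = 430 (v = 431 - (1*6 - 5) = 431 - (6 - 5) = 431 - 1*1 = 431 - 1 = 430)
(v + 3460)*(-5006 + (-35/P(4, 0) + 1/(-8))) = (430 + 3460)*(-5006 + (-35/4 + 1/(-8))) = 3890*(-5006 + (-35*¼ - ⅛)) = 3890*(-5006 + (-35/4 - ⅛)) = 3890*(-5006 - 71/8) = 3890*(-40119/8) = -78031455/4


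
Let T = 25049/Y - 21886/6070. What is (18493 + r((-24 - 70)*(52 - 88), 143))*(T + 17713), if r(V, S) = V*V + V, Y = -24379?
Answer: 15032897399208366389/73990265 ≈ 2.0317e+11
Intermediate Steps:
T = -342803112/73990265 (T = 25049/(-24379) - 21886/6070 = 25049*(-1/24379) - 21886*1/6070 = -25049/24379 - 10943/3035 = -342803112/73990265 ≈ -4.6331)
r(V, S) = V + V² (r(V, S) = V² + V = V + V²)
(18493 + r((-24 - 70)*(52 - 88), 143))*(T + 17713) = (18493 + ((-24 - 70)*(52 - 88))*(1 + (-24 - 70)*(52 - 88)))*(-342803112/73990265 + 17713) = (18493 + (-94*(-36))*(1 - 94*(-36)))*(1310246760833/73990265) = (18493 + 3384*(1 + 3384))*(1310246760833/73990265) = (18493 + 3384*3385)*(1310246760833/73990265) = (18493 + 11454840)*(1310246760833/73990265) = 11473333*(1310246760833/73990265) = 15032897399208366389/73990265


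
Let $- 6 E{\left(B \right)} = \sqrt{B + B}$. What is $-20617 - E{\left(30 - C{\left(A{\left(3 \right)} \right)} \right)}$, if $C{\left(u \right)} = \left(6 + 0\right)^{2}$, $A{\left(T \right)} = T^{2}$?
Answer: $-20617 + \frac{i \sqrt{3}}{3} \approx -20617.0 + 0.57735 i$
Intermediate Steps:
$C{\left(u \right)} = 36$ ($C{\left(u \right)} = 6^{2} = 36$)
$E{\left(B \right)} = - \frac{\sqrt{2} \sqrt{B}}{6}$ ($E{\left(B \right)} = - \frac{\sqrt{B + B}}{6} = - \frac{\sqrt{2 B}}{6} = - \frac{\sqrt{2} \sqrt{B}}{6}$)
$-20617 - E{\left(30 - C{\left(A{\left(3 \right)} \right)} \right)} = -20617 - - \frac{\sqrt{2} \sqrt{30 - 36}}{6} = -20617 - - \frac{\sqrt{2} \sqrt{-6}}{6} = -20617 - - \frac{\sqrt{2} i \sqrt{6}}{6} = -20617 - - \frac{i \sqrt{3}}{3} = -20617 + \frac{i \sqrt{3}}{3}$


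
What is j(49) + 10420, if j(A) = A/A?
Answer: 10421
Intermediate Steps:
j(A) = 1
j(49) + 10420 = 1 + 10420 = 10421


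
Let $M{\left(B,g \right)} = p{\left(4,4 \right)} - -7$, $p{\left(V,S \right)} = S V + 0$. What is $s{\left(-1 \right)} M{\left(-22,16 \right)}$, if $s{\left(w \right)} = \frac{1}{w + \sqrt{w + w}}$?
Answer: $- \frac{23}{3} - \frac{23 i \sqrt{2}}{3} \approx -7.6667 - 10.842 i$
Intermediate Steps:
$p{\left(V,S \right)} = S V$
$s{\left(w \right)} = \frac{1}{w + \sqrt{2} \sqrt{w}}$ ($s{\left(w \right)} = \frac{1}{w + \sqrt{2 w}} = \frac{1}{w + \sqrt{2} \sqrt{w}}$)
$M{\left(B,g \right)} = 23$ ($M{\left(B,g \right)} = 4 \cdot 4 - -7 = 16 + 7 = 23$)
$s{\left(-1 \right)} M{\left(-22,16 \right)} = \frac{1}{-1 + \sqrt{2} \sqrt{-1}} \cdot 23 = \frac{1}{-1 + \sqrt{2} i} 23 = \frac{1}{-1 + i \sqrt{2}} \cdot 23 = \frac{23}{-1 + i \sqrt{2}}$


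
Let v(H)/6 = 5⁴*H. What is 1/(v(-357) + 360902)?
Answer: -1/977848 ≈ -1.0227e-6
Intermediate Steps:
v(H) = 3750*H (v(H) = 6*(5⁴*H) = 6*(625*H) = 3750*H)
1/(v(-357) + 360902) = 1/(3750*(-357) + 360902) = 1/(-1338750 + 360902) = 1/(-977848) = -1/977848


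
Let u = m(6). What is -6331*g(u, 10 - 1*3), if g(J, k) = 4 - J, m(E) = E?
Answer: 12662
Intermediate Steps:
u = 6
-6331*g(u, 10 - 1*3) = -6331*(4 - 1*6) = -6331*(4 - 6) = -6331*(-2) = 12662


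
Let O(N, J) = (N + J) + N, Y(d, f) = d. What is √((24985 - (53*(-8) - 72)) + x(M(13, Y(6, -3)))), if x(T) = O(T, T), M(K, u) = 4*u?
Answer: √25553 ≈ 159.85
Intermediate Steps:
O(N, J) = J + 2*N (O(N, J) = (J + N) + N = J + 2*N)
x(T) = 3*T (x(T) = T + 2*T = 3*T)
√((24985 - (53*(-8) - 72)) + x(M(13, Y(6, -3)))) = √((24985 - (53*(-8) - 72)) + 3*(4*6)) = √((24985 - (-424 - 72)) + 3*24) = √((24985 - 1*(-496)) + 72) = √((24985 + 496) + 72) = √(25481 + 72) = √25553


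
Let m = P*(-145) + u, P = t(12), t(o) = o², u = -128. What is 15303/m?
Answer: -15303/21008 ≈ -0.72844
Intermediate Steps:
P = 144 (P = 12² = 144)
m = -21008 (m = 144*(-145) - 128 = -20880 - 128 = -21008)
15303/m = 15303/(-21008) = 15303*(-1/21008) = -15303/21008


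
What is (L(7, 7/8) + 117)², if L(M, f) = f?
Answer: 889249/64 ≈ 13895.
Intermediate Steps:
(L(7, 7/8) + 117)² = (7/8 + 117)² = (943/8)² = 889249/64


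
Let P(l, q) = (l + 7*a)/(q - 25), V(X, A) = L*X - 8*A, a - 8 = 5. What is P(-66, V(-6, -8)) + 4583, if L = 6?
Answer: 13774/3 ≈ 4591.3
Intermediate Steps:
a = 13 (a = 8 + 5 = 13)
V(X, A) = -8*A + 6*X (V(X, A) = 6*X - 8*A = -8*A + 6*X)
P(l, q) = (91 + l)/(-25 + q) (P(l, q) = (l + 7*13)/(q - 25) = (l + 91)/(-25 + q) = (91 + l)/(-25 + q))
P(-66, V(-6, -8)) + 4583 = (91 - 66)/(-25 + (-8*(-8) + 6*(-6))) + 4583 = 25/(-25 + (64 - 36)) + 4583 = 25/(-25 + 28) + 4583 = 25/3 + 4583 = 13774/3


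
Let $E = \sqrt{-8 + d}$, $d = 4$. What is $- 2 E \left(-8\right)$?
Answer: $32 i \approx 32.0 i$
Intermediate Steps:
$E = 2 i$ ($E = \sqrt{-8 + 4} = \sqrt{-4} = 2 i \approx 2.0 i$)
$- 2 E \left(-8\right) = - 2 \cdot 2 i \left(-8\right) = - 4 i \left(-8\right) = 32 i$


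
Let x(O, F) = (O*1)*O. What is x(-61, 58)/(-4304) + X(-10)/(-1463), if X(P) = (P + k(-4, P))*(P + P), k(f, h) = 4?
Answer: -5960303/6296752 ≈ -0.94657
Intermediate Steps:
X(P) = 2*P*(4 + P) (X(P) = (P + 4)*(P + P) = (4 + P)*(2*P) = 2*P*(4 + P))
x(O, F) = O² (x(O, F) = O*O = O²)
x(-61, 58)/(-4304) + X(-10)/(-1463) = (-61)²/(-4304) + (2*(-10)*(4 - 10))/(-1463) = 3721*(-1/4304) + (2*(-10)*(-6))*(-1/1463) = -3721/4304 + 120*(-1/1463) = -3721/4304 - 120/1463 = -5960303/6296752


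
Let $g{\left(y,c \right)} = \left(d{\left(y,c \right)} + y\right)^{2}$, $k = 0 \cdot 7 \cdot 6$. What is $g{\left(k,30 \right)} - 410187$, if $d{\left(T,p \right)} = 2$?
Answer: $-410183$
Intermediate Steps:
$k = 0$ ($k = 0 \cdot 6 = 0$)
$g{\left(y,c \right)} = \left(2 + y\right)^{2}$
$g{\left(k,30 \right)} - 410187 = \left(2 + 0\right)^{2} - 410187 = 2^{2} - 410187 = 4 - 410187 = -410183$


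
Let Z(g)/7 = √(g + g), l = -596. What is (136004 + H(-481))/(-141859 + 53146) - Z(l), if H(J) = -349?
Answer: -135655/88713 - 14*I*√298 ≈ -1.5291 - 241.68*I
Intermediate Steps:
Z(g) = 7*√2*√g (Z(g) = 7*√(g + g) = 7*√(2*g) = 7*(√2*√g) = 7*√2*√g)
(136004 + H(-481))/(-141859 + 53146) - Z(l) = (136004 - 349)/(-141859 + 53146) - 7*√2*√(-596) = 135655/(-88713) - 7*√2*2*I*√149 = 135655*(-1/88713) - 14*I*√298 = -135655/88713 - 14*I*√298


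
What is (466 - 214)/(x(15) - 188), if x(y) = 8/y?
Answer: -945/703 ≈ -1.3442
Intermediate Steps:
(466 - 214)/(x(15) - 188) = (466 - 214)/(8/15 - 188) = 252/(8*(1/15) - 188) = 252/(8/15 - 188) = 252/(-2812/15) = 252*(-15/2812) = -945/703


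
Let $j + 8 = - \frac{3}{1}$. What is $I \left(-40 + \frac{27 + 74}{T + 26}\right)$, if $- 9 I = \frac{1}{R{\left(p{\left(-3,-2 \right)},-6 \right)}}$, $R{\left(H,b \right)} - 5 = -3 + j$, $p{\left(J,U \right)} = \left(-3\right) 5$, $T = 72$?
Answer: $- \frac{1273}{2646} \approx -0.4811$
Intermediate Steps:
$j = -11$ ($j = -8 - \frac{3}{1} = -8 - 3 = -11$)
$p{\left(J,U \right)} = -15$
$R{\left(H,b \right)} = -9$ ($R{\left(H,b \right)} = 5 - 14 = -9$)
$I = \frac{1}{81}$ ($I = - \frac{1}{9 \left(-9\right)} = \left(- \frac{1}{9}\right) \left(- \frac{1}{9}\right) = \frac{1}{81} \approx 0.012346$)
$I \left(-40 + \frac{27 + 74}{T + 26}\right) = \frac{-40 + \frac{27 + 74}{72 + 26}}{81} = \frac{-40 + \frac{101}{98}}{81} = \frac{1}{81} \left(- \frac{3819}{98}\right) = - \frac{1273}{2646}$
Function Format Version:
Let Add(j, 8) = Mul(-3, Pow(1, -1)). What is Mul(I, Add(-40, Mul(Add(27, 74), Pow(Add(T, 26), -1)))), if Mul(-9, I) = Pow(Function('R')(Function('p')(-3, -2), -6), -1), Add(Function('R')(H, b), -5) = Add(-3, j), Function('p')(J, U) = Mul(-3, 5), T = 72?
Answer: Rational(-1273, 2646) ≈ -0.48110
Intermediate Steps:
j = -11 (j = Add(-8, Mul(-3, Pow(1, -1))) = Add(-8, Mul(-3, 1)) = Add(-8, -3) = -11)
Function('p')(J, U) = -15
Function('R')(H, b) = -9 (Function('R')(H, b) = Add(5, Add(-3, -11)) = Add(5, -14) = -9)
I = Rational(1, 81) (I = Mul(Rational(-1, 9), Pow(-9, -1)) = Mul(Rational(-1, 9), Rational(-1, 9)) = Rational(1, 81) ≈ 0.012346)
Mul(I, Add(-40, Mul(Add(27, 74), Pow(Add(T, 26), -1)))) = Mul(Rational(1, 81), Add(-40, Mul(Add(27, 74), Pow(Add(72, 26), -1)))) = Mul(Rational(1, 81), Add(-40, Mul(101, Pow(98, -1)))) = Mul(Rational(1, 81), Add(-40, Mul(101, Rational(1, 98)))) = Mul(Rational(1, 81), Add(-40, Rational(101, 98))) = Mul(Rational(1, 81), Rational(-3819, 98)) = Rational(-1273, 2646)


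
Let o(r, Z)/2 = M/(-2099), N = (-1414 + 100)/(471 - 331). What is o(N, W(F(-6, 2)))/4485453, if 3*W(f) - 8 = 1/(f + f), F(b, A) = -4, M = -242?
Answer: 484/9414965847 ≈ 5.1408e-8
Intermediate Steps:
W(f) = 8/3 + 1/(6*f) (W(f) = 8/3 + 1/(3*(f + f)) = 8/3 + 1/(3*((2*f))) = 8/3 + (1/(2*f))/3 = 8/3 + 1/(6*f))
N = -657/70 (N = -1314/140 = -1314*1/140 = -657/70 ≈ -9.3857)
o(r, Z) = 484/2099 (o(r, Z) = 2*(-242/(-2099)) = 2*(-242*(-1/2099)) = 2*(242/2099) = 484/2099)
o(N, W(F(-6, 2)))/4485453 = (484/2099)/4485453 = (484/2099)*(1/4485453) = 484/9414965847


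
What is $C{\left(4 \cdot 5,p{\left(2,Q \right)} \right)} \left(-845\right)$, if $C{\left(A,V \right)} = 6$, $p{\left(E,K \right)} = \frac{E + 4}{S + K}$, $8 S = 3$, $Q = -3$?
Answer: $-5070$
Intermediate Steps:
$S = \frac{3}{8}$ ($S = \frac{1}{8} \cdot 3 = \frac{3}{8} \approx 0.375$)
$p{\left(E,K \right)} = \frac{4 + E}{\frac{3}{8} + K}$ ($p{\left(E,K \right)} = \frac{E + 4}{\frac{3}{8} + K} = \frac{4 + E}{\frac{3}{8} + K}$)
$C{\left(4 \cdot 5,p{\left(2,Q \right)} \right)} \left(-845\right) = 6 \left(-845\right) = -5070$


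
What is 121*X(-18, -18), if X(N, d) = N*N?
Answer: 39204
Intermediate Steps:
X(N, d) = N²
121*X(-18, -18) = 121*(-18)² = 121*324 = 39204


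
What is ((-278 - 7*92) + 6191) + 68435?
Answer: 73704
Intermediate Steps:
((-278 - 7*92) + 6191) + 68435 = ((-278 - 644) + 6191) + 68435 = (-922 + 6191) + 68435 = 5269 + 68435 = 73704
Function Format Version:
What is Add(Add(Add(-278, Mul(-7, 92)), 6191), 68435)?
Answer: 73704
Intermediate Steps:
Add(Add(Add(-278, Mul(-7, 92)), 6191), 68435) = Add(Add(Add(-278, -644), 6191), 68435) = Add(Add(-922, 6191), 68435) = Add(5269, 68435) = 73704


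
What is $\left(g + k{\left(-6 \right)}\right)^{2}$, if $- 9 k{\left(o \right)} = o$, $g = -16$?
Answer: $\frac{2116}{9} \approx 235.11$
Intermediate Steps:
$k{\left(o \right)} = - \frac{o}{9}$
$\left(g + k{\left(-6 \right)}\right)^{2} = \left(-16 - - \frac{2}{3}\right)^{2} = \left(-16 + \frac{2}{3}\right)^{2} = \left(- \frac{46}{3}\right)^{2} = \frac{2116}{9}$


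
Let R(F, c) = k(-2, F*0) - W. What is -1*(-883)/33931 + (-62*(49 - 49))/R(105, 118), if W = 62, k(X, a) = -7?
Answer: 883/33931 ≈ 0.026023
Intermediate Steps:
R(F, c) = -69 (R(F, c) = -7 - 1*62 = -7 - 62 = -69)
-1*(-883)/33931 + (-62*(49 - 49))/R(105, 118) = -1*(-883)/33931 - 62*(49 - 49)/(-69) = 883*(1/33931) - 62*0*(-1/69) = 883/33931 + 0*(-1/69) = 883/33931 + 0 = 883/33931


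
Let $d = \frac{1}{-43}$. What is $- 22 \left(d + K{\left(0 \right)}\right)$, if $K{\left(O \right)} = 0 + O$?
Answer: $\frac{22}{43} \approx 0.51163$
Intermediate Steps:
$d = - \frac{1}{43} \approx -0.023256$
$K{\left(O \right)} = O$
$- 22 \left(d + K{\left(0 \right)}\right) = - 22 \left(- \frac{1}{43} + 0\right) = \left(-22\right) \left(- \frac{1}{43}\right) = \frac{22}{43}$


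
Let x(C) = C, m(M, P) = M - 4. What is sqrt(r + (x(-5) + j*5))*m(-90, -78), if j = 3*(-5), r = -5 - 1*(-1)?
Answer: -188*I*sqrt(21) ≈ -861.52*I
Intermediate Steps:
m(M, P) = -4 + M
r = -4 (r = -5 + 1 = -4)
j = -15
sqrt(r + (x(-5) + j*5))*m(-90, -78) = sqrt(-4 + (-5 - 15*5))*(-4 - 90) = sqrt(-4 + (-5 - 75))*(-94) = sqrt(-4 - 80)*(-94) = sqrt(-84)*(-94) = (2*I*sqrt(21))*(-94) = -188*I*sqrt(21)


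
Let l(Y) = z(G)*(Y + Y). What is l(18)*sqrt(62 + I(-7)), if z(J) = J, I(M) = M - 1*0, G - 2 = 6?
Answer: 288*sqrt(55) ≈ 2135.9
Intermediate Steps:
G = 8 (G = 2 + 6 = 8)
I(M) = M (I(M) = M + 0 = M)
l(Y) = 16*Y (l(Y) = 8*(Y + Y) = 8*(2*Y) = 16*Y)
l(18)*sqrt(62 + I(-7)) = (16*18)*sqrt(62 - 7) = 288*sqrt(55)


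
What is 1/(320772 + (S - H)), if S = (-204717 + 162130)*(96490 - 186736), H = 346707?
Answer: 1/3843280467 ≈ 2.6019e-10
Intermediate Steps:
S = 3843306402 (S = -42587*(-90246) = 3843306402)
1/(320772 + (S - H)) = 1/(320772 + (3843306402 - 1*346707)) = 1/(320772 + (3843306402 - 346707)) = 1/(320772 + 3842959695) = 1/3843280467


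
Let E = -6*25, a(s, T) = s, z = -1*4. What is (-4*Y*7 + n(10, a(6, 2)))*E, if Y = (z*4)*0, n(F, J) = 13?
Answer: -1950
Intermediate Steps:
z = -4
E = -150
Y = 0 (Y = -4*4*0 = -16*0 = 0)
(-4*Y*7 + n(10, a(6, 2)))*E = (-4*0*7 + 13)*(-150) = (0*7 + 13)*(-150) = (0 + 13)*(-150) = 13*(-150) = -1950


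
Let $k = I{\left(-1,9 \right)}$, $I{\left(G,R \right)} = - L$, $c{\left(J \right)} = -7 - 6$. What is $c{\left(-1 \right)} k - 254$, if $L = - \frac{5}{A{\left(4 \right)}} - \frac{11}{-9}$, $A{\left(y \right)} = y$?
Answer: $- \frac{9157}{36} \approx -254.36$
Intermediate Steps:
$c{\left(J \right)} = -13$ ($c{\left(J \right)} = -7 - 6 = -13$)
$L = - \frac{1}{36}$ ($L = - \frac{5}{4} - \frac{11}{-9} = \left(-5\right) \frac{1}{4} - - \frac{11}{9} = - \frac{5}{4} + \frac{11}{9} = - \frac{1}{36} \approx -0.027778$)
$I{\left(G,R \right)} = \frac{1}{36}$ ($I{\left(G,R \right)} = \left(-1\right) \left(- \frac{1}{36}\right) = \frac{1}{36}$)
$k = \frac{1}{36} \approx 0.027778$
$c{\left(-1 \right)} k - 254 = \left(-13\right) \frac{1}{36} - 254 = - \frac{13}{36} - 254 = - \frac{9157}{36}$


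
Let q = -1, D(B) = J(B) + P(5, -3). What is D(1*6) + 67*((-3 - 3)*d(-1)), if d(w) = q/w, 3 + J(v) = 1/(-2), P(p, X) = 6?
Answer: -799/2 ≈ -399.50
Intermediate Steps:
J(v) = -7/2 (J(v) = -3 + 1/(-2) = -3 - 1/2 = -7/2)
D(B) = 5/2 (D(B) = -7/2 + 6 = 5/2)
d(w) = -1/w
D(1*6) + 67*((-3 - 3)*d(-1)) = 5/2 + 67*((-3 - 3)*(-1/(-1))) = 5/2 + 67*(-(-6)*(-1)) = 5/2 + 67*(-6*1) = 5/2 + 67*(-6) = 5/2 - 402 = -799/2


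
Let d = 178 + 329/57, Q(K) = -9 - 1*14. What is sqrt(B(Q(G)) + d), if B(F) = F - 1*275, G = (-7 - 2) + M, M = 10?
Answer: I*sqrt(371127)/57 ≈ 10.688*I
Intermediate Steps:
G = 1 (G = (-7 - 2) + 10 = -9 + 10 = 1)
Q(K) = -23 (Q(K) = -9 - 14 = -23)
d = 10475/57 (d = 178 + (1/57)*329 = 178 + 329/57 = 10475/57 ≈ 183.77)
B(F) = -275 + F (B(F) = F - 275 = -275 + F)
sqrt(B(Q(G)) + d) = sqrt((-275 - 23) + 10475/57) = sqrt(-298 + 10475/57) = sqrt(-6511/57) = I*sqrt(371127)/57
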